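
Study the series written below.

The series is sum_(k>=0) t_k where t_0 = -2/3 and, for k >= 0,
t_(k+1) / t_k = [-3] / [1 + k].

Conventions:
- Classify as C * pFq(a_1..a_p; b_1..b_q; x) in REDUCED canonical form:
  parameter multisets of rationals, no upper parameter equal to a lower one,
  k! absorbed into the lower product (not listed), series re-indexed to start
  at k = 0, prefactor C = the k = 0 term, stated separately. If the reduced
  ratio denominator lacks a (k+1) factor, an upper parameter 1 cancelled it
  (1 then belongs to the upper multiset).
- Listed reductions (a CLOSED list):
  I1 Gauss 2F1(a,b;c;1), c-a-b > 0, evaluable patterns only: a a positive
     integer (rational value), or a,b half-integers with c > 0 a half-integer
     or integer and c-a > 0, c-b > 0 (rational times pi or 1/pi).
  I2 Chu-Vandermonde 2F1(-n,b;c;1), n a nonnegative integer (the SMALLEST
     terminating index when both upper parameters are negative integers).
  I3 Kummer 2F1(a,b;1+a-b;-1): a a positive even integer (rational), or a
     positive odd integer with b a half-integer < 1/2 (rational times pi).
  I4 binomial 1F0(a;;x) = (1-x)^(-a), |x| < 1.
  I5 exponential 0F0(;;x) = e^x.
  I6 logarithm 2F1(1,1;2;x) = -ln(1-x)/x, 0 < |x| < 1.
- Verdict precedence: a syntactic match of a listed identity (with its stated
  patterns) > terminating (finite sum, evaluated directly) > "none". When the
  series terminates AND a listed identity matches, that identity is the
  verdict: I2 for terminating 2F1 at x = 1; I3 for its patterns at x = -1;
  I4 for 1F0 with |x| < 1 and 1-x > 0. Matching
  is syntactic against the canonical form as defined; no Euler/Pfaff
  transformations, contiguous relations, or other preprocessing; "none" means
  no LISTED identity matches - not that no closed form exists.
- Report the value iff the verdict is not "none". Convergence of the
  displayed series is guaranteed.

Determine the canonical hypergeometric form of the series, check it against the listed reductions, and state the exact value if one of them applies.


This is -2/3 * 0F0(-; -; -3) in reduced canonical form. Verdict: exponential (I5) matches (the 0F0 exponential series at x = -3). Value: (-2/3) * e^(-3).

Key step: with t_0 = -2/3, roots of the ratio polynomials (prefactor -2/3) are the negated parameters.
Step ratio: r(k) = (-3) * 1 / [(k+1)] - rational in k. x = (-3); t_0 = -2/3; negate the roots.


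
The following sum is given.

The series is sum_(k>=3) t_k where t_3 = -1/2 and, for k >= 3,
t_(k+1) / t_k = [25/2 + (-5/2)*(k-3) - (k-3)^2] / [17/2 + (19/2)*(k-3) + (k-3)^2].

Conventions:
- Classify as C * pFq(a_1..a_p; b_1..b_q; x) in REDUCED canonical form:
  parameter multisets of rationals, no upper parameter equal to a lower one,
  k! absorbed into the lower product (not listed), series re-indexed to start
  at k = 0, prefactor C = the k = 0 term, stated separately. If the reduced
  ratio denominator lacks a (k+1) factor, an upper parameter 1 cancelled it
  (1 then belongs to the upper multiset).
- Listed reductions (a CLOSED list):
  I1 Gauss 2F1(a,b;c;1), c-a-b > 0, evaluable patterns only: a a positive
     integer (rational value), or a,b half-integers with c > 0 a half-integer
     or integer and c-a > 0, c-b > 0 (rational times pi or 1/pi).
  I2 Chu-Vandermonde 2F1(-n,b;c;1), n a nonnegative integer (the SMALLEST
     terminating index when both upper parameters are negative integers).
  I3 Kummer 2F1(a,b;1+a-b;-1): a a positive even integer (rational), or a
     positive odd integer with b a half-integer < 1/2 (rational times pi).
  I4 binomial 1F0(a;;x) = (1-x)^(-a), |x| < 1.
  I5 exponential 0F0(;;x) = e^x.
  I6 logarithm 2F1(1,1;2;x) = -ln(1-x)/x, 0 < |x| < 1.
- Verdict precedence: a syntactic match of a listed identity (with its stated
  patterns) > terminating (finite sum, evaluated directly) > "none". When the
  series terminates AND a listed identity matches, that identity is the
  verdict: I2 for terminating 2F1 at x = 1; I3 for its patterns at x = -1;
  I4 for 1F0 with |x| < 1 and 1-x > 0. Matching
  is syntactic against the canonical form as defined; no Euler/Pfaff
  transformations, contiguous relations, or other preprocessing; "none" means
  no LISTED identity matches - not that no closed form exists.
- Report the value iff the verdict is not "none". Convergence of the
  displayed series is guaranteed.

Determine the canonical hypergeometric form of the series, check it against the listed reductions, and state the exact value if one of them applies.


This is -1/2 * 2F1(-5/2, 5; 17/2; -1) in reduced canonical form. Verdict: the Kummer evaluation I3 matches (x = -1; c = 17/2 equals 1+a-b for upper {-5/2, 5}: listed pattern). Sum: (-135135/262144) * pi.

The tell: t_0 = -1/2 here, and roots of the ratio polynomials (C = -1/2, x = -1) are the negated parameters.
Consecutive-term ratio: r(k) = (-1) * (k-5/2) (k+5) / [(k+17/2) (k+1)] - rational in k, leading ratio (-1); with t_0 = -1/2, classification follows.


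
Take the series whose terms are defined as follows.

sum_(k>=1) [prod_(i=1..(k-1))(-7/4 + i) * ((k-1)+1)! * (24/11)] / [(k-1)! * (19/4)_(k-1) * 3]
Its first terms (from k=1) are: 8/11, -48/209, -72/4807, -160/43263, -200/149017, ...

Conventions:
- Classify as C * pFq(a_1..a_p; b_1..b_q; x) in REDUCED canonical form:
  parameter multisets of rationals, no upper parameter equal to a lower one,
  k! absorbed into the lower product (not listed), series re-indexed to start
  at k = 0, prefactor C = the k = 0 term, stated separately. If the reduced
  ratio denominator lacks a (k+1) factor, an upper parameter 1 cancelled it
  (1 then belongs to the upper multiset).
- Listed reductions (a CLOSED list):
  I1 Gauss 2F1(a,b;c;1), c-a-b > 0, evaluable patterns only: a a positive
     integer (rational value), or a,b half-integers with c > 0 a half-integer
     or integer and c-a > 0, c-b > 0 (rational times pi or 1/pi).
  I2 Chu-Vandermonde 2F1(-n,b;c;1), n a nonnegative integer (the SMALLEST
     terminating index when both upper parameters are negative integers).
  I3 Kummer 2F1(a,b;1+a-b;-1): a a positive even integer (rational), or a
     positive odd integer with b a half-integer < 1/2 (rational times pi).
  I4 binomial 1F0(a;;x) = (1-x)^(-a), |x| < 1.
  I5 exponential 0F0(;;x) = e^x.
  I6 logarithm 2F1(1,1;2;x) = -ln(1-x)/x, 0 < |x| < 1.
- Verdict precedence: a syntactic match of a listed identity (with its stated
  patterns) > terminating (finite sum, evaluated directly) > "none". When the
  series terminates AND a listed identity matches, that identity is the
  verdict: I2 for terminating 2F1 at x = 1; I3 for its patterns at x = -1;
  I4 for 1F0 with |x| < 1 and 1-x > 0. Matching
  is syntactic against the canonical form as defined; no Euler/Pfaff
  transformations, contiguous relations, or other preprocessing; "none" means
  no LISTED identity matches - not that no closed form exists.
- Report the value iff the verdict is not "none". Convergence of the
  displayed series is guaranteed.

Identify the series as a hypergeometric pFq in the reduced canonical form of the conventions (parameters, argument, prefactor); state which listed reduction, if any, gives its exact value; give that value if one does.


Reduced: x = 1, 2F1, upper = {-3/4, 2}, lower = {19/4}, C = 8/11. Verdict: Gauss's theorem (I1) fires (x = 1: the Gamma ratio telescopes since c-a-b = 7/2 > 0 and a = 2 in Z>0). Its exact value is 10/21.

First insight: t_0 being 8/11, the running product (C = 8/11, x = 1) telescopes to a rising factorial.
Step ratio: r(k) = 1 * (k-3/4) (k+2) / [(k+19/4) (k+1)] - rational in k, leading ratio 1; with t_0 = 8/11, classification follows.


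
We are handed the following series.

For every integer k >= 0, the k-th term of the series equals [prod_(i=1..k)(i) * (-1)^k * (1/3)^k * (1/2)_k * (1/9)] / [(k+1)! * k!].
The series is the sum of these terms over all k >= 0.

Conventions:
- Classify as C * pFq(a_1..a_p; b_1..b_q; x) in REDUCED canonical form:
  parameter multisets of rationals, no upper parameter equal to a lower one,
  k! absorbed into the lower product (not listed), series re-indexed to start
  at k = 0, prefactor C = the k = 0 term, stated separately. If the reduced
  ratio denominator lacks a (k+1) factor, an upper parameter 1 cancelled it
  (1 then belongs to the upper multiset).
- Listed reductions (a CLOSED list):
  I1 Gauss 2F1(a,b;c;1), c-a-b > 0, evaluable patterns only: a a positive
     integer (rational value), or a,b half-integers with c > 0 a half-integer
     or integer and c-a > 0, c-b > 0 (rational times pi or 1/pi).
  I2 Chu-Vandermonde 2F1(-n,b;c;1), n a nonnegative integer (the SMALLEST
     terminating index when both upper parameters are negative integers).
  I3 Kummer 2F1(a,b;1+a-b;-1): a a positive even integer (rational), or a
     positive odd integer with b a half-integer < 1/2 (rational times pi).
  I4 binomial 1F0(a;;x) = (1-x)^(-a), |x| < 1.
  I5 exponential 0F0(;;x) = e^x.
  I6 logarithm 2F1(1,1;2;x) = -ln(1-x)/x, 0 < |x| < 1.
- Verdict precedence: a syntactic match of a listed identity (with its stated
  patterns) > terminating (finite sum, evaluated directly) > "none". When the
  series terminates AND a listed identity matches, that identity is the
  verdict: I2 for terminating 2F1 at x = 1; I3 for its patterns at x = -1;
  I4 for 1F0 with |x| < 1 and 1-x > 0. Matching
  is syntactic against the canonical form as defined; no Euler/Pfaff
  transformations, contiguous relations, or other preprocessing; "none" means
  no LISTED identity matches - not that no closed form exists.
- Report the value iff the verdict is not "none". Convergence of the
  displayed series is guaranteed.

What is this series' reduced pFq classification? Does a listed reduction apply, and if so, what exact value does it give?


The series (x = -1/3) is 2F1: upper {1/2, 1}, lower {2}, prefactor 1/9. Verdict: no listed reduction: x = -1/3 and upper {1/2, 1} fail every I1-I6 pattern.

Key observation: from the first term 1/9: the denominator's factorial ratio (prefactor 1/9) is a lower Pochhammer.
Ratio: r(k) = (-1/3) * (k+1/2) (k+1) / [(k+2) (k+1)] - poly over poly, x = (-1/3) from leading terms; C = 1/9 at k = 0.


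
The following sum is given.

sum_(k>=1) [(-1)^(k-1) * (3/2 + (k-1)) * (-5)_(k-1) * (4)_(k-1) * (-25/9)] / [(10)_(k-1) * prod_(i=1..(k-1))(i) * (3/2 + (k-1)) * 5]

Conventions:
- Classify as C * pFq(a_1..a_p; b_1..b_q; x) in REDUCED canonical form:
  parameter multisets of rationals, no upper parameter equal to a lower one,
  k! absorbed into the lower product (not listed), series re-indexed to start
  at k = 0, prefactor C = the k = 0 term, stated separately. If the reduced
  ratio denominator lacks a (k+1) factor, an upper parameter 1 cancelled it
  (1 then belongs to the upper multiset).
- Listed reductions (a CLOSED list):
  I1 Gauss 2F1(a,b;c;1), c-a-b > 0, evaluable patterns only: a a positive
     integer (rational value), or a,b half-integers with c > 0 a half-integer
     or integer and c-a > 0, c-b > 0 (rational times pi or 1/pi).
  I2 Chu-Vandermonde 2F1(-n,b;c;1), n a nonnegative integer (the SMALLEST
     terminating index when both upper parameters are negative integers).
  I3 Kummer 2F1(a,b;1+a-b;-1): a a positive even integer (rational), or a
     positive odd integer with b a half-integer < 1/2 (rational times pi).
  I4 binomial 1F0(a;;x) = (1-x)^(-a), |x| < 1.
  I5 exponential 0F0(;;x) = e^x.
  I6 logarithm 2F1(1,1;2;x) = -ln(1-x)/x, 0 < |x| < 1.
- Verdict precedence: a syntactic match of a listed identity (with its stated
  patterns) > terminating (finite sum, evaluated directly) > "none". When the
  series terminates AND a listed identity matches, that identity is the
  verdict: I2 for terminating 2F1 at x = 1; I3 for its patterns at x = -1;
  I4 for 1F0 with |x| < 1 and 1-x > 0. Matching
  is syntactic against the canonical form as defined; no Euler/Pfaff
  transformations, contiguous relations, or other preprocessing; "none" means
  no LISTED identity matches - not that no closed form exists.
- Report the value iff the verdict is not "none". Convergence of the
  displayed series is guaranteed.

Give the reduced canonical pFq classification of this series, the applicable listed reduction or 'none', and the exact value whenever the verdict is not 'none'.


At argument -1: a 2F1 with upper {-5, 4}, lower {10}, scaled by C = -5/9. Verdict (x = -1): Kummer's theorem (I3) applies (x = -1; c = 10 equals 1+a-b for upper {-5, 4}: listed pattern). Value: -10/3.

Key step: t_0 being -5/9, k + 3/2 divides numerator and denominator alike; C = -5/9, x = -1 after cancelling.
Step ratio: r(k) = (-1) * (k-5) (k+4) / [(k+10) (k+1)] - rational in k, leading ratio (-1); with t_0 = -5/9, classification follows.


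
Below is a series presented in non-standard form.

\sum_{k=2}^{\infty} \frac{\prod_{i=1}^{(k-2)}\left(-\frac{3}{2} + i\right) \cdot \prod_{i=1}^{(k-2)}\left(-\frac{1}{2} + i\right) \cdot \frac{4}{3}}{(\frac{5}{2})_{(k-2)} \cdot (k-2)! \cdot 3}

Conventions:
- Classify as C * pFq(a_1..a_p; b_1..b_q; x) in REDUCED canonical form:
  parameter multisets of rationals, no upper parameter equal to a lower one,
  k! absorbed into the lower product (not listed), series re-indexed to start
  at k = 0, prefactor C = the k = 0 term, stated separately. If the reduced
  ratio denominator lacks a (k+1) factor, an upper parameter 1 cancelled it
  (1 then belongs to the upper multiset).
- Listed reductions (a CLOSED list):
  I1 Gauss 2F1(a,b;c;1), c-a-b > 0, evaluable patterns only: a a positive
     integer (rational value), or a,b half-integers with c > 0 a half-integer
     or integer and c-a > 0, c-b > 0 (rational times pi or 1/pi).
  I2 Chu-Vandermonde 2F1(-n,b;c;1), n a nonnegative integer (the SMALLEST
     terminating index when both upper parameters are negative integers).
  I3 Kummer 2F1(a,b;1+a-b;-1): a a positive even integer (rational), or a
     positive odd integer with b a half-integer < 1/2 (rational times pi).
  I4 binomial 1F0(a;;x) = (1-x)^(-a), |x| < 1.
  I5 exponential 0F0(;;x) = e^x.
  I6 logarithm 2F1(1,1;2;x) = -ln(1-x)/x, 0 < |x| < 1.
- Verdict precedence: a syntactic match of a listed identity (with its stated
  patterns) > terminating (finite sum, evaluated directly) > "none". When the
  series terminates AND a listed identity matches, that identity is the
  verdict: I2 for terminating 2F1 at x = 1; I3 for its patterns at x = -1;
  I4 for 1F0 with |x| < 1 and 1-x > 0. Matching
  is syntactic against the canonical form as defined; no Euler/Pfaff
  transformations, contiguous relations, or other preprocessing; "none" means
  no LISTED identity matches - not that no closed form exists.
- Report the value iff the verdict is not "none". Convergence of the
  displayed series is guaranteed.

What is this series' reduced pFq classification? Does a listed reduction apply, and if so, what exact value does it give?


x = 1 here; the reduced form reads 2F1, upper {-\frac{1}{2}, \frac{1}{2}}, lower {\frac{5}{2}}, C = \frac{4}{9}. Verdict (x = 1): the half-integer Gauss pattern (I1) applies (x = 1; upper {-\frac{1}{2}, \frac{1}{2}} half-integers, c = \frac{5}{2} in the evaluable pattern). Sum: \frac{1}{8} \cdot \pi.

The tell: x = 1 and the running product (C = 4/9, x = 1) telescopes to a rising factorial.
Step ratio: r(k) = 1 * (k-\frac{1}{2}) (k+\frac{1}{2}) / [(k+\frac{5}{2}) (k+1)] - rational in k. x = 1; t_0 = \frac{4}{9}; negate the roots.


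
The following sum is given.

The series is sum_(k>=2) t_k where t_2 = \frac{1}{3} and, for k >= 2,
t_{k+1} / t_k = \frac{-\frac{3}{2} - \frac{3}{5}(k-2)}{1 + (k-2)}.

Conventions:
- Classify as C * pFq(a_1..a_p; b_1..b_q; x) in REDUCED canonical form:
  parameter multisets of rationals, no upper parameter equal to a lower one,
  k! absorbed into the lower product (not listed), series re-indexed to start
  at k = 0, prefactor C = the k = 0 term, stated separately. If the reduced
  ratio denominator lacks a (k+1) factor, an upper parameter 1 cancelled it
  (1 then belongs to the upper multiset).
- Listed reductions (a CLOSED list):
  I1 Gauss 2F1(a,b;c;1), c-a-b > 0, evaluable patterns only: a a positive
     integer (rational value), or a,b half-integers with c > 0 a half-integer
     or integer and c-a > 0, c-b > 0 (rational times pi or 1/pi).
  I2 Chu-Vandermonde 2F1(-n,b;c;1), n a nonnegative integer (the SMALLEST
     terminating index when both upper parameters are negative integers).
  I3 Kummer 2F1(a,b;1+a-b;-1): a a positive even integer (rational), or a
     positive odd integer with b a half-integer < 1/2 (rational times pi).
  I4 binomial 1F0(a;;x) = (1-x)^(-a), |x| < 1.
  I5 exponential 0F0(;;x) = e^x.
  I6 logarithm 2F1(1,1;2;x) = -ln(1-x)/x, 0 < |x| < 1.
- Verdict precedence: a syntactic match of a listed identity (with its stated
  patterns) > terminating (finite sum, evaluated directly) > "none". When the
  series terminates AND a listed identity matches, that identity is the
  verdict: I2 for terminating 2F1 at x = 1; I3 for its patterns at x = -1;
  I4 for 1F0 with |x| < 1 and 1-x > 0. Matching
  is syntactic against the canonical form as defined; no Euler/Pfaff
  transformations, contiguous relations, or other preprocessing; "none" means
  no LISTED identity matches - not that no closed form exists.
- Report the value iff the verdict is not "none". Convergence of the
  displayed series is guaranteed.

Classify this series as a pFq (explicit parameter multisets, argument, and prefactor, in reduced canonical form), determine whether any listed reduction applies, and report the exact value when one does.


Classification (C = \frac{1}{3}): 1F0 with upper {\frac{5}{2}}, lower {-}, argument x = -\frac{3}{5}. Verdict: this is the binomial series (I4) (the 1F0 binomial series: exponent -5/2, x = -\frac{3}{5}). Sum: \frac{1}{3} \cdot \left(\frac{8}{5}\right)^{-\frac{5}{2}}.

Key observation: t_0 being \frac{1}{3}, the expanded ratio factors over Q; C = 1/3, roots give parameters.
Adjacent-term ratio: r(k) = -\frac{3}{5} * (k+\frac{5}{2}) / [(k+1)] - rational; roots negated = parameters, x = -\frac{3}{5}, C = \frac{1}{3}.


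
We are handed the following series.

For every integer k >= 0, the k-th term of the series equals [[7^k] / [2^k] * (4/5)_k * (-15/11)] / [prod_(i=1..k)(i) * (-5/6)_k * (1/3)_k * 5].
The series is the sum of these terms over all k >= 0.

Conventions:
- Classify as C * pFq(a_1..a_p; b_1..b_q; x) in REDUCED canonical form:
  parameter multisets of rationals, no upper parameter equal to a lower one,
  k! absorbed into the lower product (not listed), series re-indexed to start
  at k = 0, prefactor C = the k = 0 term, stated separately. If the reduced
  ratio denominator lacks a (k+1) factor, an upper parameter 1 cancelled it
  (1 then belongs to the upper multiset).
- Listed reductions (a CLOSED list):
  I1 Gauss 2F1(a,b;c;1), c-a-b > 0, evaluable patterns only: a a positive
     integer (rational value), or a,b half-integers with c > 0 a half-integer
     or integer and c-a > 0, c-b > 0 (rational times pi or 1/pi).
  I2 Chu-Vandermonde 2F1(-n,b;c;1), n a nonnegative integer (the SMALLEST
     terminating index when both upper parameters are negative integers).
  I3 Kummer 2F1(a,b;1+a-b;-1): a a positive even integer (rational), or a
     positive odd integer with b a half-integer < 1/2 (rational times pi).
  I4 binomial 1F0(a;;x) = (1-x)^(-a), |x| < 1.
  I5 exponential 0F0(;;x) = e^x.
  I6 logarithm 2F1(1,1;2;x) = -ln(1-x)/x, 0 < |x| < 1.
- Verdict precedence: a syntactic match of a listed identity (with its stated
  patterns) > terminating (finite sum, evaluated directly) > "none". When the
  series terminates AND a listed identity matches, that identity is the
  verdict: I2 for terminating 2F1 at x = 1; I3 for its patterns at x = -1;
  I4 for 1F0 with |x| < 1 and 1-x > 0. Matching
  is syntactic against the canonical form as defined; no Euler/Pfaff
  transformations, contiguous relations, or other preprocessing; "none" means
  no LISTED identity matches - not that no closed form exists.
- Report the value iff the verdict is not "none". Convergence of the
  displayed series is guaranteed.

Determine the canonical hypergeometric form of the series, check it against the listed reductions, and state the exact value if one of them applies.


Reduced: x = 7/2, 1F2, upper = {4/5}, lower = {-5/6, 1/3}, C = -3/11. Verdict: none (x = 7/2): each listed identity misses the multisets {4/5} ; {-5/6, 1/3}.

Key observation: t_0 being -3/11, the two geometric factors (C = -3/11) combine into one argument.
Adjacent-term ratio: r(k) = (7/2) * (k+4/5) / [(k-5/6) (k+1/3) (k+1)] - rational; roots negated = parameters, x = (7/2), C = -3/11.


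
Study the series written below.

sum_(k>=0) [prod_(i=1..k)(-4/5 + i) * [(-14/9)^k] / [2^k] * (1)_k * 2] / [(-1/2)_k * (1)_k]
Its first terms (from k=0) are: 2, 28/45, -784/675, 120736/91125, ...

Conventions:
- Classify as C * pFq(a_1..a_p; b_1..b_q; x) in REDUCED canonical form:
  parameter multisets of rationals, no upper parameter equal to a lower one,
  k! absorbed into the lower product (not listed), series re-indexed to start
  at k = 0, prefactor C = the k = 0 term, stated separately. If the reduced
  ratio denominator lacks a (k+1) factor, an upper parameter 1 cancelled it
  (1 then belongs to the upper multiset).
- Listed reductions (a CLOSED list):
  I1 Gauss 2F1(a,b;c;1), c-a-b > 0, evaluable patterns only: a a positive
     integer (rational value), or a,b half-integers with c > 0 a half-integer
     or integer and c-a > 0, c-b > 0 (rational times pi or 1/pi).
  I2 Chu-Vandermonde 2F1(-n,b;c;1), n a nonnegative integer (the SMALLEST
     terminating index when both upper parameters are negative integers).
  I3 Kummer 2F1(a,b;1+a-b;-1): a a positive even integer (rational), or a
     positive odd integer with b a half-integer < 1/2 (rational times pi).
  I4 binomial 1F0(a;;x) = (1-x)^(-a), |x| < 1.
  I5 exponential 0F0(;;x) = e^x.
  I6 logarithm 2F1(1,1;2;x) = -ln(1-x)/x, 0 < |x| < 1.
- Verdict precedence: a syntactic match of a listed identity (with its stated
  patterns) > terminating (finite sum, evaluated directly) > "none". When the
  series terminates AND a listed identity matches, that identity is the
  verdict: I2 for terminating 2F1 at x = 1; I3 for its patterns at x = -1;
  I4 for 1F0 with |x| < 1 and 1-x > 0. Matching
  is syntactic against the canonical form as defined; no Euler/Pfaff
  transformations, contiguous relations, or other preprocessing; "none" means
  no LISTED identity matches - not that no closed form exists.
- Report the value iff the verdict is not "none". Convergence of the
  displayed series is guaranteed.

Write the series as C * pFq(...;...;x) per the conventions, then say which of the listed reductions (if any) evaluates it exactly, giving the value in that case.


This is 2 * 2F1(1/5, 1; -1/2; -7/9) in reduced canonical form. Verdict: none here - no I1-I6 shape fits x = -7/9 with lower {-1/2}.

Structural cue: t_0 = 2 here, and the two k-th powers (C = 2, x = -7/9) combine into one argument.
Term ratio: r(k) = (-7/9) * (k+1/5) (k+1) / [(k-1/2) (k+1)] - rational in k, leading ratio (-7/9); with t_0 = 2, classification follows.


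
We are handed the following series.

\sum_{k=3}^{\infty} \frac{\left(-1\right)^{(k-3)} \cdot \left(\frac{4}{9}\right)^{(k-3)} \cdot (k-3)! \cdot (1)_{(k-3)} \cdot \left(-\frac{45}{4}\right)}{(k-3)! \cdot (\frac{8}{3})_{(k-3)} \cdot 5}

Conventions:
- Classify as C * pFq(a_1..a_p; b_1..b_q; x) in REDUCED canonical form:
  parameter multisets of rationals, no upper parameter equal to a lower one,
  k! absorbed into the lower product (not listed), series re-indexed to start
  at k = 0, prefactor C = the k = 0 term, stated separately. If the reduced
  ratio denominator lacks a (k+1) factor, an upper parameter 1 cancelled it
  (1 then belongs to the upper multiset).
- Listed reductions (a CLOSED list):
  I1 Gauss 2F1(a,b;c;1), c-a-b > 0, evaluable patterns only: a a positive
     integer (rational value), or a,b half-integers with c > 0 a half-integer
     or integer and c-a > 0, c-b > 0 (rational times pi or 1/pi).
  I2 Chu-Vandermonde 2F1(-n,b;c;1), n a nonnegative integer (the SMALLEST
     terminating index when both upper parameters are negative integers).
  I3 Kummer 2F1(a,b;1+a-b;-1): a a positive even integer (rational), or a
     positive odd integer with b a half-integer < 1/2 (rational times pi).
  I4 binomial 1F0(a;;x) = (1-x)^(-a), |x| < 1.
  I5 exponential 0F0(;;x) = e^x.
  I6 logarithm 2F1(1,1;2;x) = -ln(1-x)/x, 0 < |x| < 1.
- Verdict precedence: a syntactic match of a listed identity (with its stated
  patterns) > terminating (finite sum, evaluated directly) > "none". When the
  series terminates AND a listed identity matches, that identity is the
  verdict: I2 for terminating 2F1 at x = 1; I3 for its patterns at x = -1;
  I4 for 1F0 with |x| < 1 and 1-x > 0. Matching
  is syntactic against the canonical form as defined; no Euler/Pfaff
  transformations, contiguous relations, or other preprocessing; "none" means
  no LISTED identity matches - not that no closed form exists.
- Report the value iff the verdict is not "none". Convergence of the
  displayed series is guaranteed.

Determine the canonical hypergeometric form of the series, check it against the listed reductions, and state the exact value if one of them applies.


Prefactor -\frac{9}{4}, argument -\frac{4}{9}: 2F1 with upper {1, 1} over lower {\frac{8}{3}}. Verdict: none here - no I1-I6 shape fits x = -\frac{4}{9} with lower {\frac{8}{3}}.

Key observation: with t_0 = -\frac{9}{4}, the constant factors (C = -9/4) combine into one prefactor.
Consecutive-term ratio: r(k) = -\frac{4}{9} * (k+1) (k+1) / [(k+\frac{8}{3}) (k+1)] - rational; roots negated = parameters, x = -\frac{4}{9}, C = -\frac{9}{4}.


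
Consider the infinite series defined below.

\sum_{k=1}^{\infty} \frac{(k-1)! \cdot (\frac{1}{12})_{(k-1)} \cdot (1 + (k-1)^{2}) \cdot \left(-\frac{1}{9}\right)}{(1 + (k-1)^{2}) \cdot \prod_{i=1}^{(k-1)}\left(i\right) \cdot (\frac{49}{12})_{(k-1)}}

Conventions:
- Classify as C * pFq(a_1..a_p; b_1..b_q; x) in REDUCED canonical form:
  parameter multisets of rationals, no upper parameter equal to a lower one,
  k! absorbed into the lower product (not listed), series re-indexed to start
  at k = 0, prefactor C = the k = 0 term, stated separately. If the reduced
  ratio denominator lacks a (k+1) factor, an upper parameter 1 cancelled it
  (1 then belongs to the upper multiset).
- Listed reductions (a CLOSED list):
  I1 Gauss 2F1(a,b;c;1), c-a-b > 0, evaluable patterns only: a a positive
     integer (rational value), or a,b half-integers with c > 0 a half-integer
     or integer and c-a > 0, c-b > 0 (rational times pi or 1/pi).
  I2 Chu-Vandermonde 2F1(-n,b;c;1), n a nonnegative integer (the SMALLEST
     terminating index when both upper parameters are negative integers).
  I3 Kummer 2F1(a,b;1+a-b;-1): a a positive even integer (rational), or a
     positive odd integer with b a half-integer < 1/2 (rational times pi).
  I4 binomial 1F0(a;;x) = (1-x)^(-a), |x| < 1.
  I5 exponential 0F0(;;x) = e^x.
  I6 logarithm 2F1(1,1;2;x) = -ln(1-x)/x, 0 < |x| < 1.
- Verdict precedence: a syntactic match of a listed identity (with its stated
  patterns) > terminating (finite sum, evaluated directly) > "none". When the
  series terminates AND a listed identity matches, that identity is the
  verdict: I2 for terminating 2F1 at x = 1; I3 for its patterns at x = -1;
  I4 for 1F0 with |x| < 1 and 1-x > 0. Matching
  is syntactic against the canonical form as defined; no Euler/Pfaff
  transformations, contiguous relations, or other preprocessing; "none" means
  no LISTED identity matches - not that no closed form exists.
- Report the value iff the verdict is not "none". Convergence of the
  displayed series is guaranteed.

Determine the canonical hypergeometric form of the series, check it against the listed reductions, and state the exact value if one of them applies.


The series (x = 1) is 2F1: upper {\frac{1}{12}, 1}, lower {\frac{49}{12}}, prefactor -\frac{1}{9}. Verdict: the Gauss summation I1 matches (x = 1: the Gamma ratio telescopes since c-a-b = 3 > 0 and a = 1 in Z>0). Value: -\frac{37}{324}.

First insight: t_0 = -\frac{1}{9} here, and striking the common factor k^2 + 1 reduces the term (C = -1/9, x = 1).
Ratio: r(k) = 1 * (k+\frac{1}{12}) (k+1) / [(k+\frac{49}{12}) (k+1)] - rational in k, leading ratio 1; with t_0 = -\frac{1}{9}, classification follows.


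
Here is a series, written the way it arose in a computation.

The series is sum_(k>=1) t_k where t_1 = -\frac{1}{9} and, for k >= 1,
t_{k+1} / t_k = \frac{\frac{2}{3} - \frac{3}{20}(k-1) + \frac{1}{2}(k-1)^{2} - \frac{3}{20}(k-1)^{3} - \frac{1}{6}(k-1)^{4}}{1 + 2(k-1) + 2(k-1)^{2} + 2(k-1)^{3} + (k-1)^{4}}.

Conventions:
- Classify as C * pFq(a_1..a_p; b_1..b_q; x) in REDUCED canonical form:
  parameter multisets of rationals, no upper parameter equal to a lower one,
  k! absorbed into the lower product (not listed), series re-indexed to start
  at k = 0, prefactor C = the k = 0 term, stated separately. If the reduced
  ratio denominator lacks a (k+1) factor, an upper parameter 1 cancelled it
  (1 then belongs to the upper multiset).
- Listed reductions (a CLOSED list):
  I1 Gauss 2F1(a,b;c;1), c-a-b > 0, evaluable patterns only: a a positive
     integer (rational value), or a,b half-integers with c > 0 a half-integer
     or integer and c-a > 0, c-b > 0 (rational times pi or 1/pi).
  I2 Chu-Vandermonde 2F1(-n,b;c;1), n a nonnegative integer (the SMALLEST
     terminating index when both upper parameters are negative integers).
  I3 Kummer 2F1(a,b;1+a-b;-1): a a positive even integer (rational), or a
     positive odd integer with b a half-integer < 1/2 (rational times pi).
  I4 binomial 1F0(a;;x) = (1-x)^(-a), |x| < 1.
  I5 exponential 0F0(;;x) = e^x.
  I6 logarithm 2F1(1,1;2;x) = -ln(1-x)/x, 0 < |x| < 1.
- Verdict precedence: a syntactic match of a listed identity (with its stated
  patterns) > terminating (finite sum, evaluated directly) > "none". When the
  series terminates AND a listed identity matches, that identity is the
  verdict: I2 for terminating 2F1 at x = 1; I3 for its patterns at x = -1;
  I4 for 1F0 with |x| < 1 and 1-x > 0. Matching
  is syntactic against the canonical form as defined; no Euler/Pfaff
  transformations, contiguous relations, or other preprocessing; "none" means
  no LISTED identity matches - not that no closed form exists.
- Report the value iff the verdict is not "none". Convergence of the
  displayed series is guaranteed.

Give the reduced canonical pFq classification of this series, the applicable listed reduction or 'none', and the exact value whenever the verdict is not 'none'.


This is -\frac{1}{9} * 2F1(-\frac{8}{5}, \frac{5}{2}; 1; -\frac{1}{6}) in reduced canonical form. Verdict: none. Every listed pattern misses the 2F1 form at -\frac{1}{6}, upper {-\frac{8}{5}, \frac{5}{2}}.

Structural cue: with t_0 = -\frac{1}{9}, cancel k^2 + 1 from the displayed ratio first; then prefactor -1/9.
Step ratio: r(k) = -\frac{1}{6} * (k-\frac{8}{5}) (k+\frac{5}{2}) / [(k+1) (k+1)] ; factor over Q: parameters, x = -\frac{1}{6}, and C = -\frac{1}{9}.


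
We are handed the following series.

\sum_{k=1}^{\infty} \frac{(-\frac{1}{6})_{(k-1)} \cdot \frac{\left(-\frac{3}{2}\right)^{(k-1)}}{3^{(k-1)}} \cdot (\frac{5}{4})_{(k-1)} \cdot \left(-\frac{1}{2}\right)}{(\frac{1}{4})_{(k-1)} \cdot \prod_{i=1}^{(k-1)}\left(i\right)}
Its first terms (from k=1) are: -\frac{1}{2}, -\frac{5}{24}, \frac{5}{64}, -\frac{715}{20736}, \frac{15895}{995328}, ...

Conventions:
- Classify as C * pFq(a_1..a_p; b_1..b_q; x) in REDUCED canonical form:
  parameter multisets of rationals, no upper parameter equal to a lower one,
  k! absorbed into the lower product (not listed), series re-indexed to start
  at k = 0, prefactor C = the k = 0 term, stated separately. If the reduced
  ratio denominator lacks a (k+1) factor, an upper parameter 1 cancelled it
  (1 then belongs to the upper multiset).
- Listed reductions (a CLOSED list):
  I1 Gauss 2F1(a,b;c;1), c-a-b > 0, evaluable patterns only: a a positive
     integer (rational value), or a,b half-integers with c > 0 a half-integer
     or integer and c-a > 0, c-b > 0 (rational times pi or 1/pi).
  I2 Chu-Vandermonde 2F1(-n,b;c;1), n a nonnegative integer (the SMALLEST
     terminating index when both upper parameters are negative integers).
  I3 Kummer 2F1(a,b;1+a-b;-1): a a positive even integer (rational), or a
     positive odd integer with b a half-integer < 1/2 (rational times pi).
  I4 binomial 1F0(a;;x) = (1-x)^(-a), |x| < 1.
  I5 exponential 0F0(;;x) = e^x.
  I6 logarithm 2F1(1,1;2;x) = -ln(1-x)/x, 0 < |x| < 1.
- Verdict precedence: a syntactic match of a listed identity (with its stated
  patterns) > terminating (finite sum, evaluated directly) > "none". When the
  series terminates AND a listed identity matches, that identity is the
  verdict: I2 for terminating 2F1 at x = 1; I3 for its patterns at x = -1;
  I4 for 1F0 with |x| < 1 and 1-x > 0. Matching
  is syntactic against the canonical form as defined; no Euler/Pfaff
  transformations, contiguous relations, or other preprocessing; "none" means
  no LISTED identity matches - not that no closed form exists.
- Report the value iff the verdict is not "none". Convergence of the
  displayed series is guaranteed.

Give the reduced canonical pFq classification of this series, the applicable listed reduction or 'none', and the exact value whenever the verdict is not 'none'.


With C = -\frac{1}{2}: the canonical form is 2F1(-\frac{1}{6}, \frac{5}{4}; \frac{1}{4}; -\frac{1}{2}). Verdict: none. No listed pattern accepts 2F1(-\frac{1}{6}, \frac{5}{4}; \frac{1}{4}; -\frac{1}{2}).

The tell: t_0 = -\frac{1}{2} here, and the two k-th powers (prefactor -1/2) combine into one argument.
Consecutive-term ratio: r(k) = -\frac{1}{2} * (k-\frac{1}{6}) (k+\frac{5}{4}) / [(k+\frac{1}{4}) (k+1)] ; factor over Q: parameters, x = -\frac{1}{2}, and C = -\frac{1}{2}.


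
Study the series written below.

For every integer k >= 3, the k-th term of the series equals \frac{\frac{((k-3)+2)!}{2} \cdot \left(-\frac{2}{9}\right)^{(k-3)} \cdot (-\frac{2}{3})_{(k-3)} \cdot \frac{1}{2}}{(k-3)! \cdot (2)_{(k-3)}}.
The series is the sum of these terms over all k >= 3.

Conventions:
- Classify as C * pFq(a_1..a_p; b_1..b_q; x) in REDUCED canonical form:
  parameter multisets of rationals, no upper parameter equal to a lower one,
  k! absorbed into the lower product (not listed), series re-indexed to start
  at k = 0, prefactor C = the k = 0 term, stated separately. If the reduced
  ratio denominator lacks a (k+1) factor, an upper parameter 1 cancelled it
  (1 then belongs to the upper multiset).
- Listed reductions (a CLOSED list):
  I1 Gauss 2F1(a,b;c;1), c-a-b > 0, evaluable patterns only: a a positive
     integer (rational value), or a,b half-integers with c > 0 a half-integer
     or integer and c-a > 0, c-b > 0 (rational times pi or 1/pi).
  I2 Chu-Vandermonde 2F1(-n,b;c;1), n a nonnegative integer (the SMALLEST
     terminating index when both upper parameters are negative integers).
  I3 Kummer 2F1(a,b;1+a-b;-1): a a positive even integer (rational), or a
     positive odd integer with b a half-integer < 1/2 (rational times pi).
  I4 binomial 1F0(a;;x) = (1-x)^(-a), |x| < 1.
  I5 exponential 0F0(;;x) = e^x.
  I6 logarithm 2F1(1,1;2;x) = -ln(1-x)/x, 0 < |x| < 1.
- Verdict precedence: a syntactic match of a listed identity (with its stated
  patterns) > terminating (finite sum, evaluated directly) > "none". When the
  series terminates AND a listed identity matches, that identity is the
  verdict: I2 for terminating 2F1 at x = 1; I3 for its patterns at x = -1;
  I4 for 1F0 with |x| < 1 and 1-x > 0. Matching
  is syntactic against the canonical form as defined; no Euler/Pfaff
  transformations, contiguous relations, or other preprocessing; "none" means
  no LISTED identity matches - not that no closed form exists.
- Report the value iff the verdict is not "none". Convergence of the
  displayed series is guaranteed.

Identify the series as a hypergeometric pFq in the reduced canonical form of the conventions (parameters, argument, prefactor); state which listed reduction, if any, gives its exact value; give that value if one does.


Reduced: x = -\frac{2}{9}, 2F1, upper = {-\frac{2}{3}, 3}, lower = {2}, C = \frac{1}{2}. Verdict: none - at argument -\frac{2}{9} the multisets {-\frac{2}{3}, 3} ; {2} match no listed identity.

The tell: t_0 = \frac{1}{2} here, and the factorial ratio (prefactor 1/2) (k+a-1)!/(a-1)! is a rising factorial (a)_k.
Ratio: r(k) = -\frac{2}{9} * (k-\frac{2}{3}) (k+3) / [(k+2) (k+1)] - poly over poly, x = -\frac{2}{9} from leading terms; C = \frac{1}{2} at k = 0.


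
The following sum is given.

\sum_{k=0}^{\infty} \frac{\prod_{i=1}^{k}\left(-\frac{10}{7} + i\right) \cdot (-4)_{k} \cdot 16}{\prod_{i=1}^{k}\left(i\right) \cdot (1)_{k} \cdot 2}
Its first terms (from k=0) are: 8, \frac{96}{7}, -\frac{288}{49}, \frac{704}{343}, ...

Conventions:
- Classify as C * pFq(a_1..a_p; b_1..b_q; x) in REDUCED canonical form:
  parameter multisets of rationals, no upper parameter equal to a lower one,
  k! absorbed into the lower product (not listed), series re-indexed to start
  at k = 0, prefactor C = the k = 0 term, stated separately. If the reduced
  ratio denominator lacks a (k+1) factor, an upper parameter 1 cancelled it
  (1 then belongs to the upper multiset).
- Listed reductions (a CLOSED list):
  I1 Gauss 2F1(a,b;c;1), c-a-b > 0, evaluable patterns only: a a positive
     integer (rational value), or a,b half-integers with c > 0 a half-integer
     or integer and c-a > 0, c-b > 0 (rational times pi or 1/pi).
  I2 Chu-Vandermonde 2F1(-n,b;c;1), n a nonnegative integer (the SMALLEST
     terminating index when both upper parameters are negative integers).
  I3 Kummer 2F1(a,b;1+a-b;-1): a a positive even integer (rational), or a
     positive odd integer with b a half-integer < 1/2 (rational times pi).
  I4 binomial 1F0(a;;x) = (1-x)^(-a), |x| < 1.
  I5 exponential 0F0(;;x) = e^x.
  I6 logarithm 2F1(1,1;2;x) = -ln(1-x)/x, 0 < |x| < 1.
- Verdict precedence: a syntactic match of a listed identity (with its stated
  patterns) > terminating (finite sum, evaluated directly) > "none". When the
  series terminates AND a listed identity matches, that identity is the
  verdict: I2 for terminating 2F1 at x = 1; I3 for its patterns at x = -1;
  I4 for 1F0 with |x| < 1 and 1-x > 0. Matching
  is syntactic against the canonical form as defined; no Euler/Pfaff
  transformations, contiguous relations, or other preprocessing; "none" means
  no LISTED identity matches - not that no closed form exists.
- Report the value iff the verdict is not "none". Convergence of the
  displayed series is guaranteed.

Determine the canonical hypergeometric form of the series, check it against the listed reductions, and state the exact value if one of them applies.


Classification (C = 8): 2F1 with upper {-4, -\frac{3}{7}}, lower {1}, argument x = 1. Verdict at x = 1: Vandermonde's identity (I2) matches (terminating 2F1 at x = 1 with n = 4, b = -3/7, c = 1). Hence: \frac{42160}{2401}.

Key step: x = 1 and the product of the first k integers (C = 8) is k!.
Term ratio: r(k) = 1 * (k-4) (k-\frac{3}{7}) / [(k+1) (k+1)] ; factor over Q: parameters, x = 1, and C = 8.


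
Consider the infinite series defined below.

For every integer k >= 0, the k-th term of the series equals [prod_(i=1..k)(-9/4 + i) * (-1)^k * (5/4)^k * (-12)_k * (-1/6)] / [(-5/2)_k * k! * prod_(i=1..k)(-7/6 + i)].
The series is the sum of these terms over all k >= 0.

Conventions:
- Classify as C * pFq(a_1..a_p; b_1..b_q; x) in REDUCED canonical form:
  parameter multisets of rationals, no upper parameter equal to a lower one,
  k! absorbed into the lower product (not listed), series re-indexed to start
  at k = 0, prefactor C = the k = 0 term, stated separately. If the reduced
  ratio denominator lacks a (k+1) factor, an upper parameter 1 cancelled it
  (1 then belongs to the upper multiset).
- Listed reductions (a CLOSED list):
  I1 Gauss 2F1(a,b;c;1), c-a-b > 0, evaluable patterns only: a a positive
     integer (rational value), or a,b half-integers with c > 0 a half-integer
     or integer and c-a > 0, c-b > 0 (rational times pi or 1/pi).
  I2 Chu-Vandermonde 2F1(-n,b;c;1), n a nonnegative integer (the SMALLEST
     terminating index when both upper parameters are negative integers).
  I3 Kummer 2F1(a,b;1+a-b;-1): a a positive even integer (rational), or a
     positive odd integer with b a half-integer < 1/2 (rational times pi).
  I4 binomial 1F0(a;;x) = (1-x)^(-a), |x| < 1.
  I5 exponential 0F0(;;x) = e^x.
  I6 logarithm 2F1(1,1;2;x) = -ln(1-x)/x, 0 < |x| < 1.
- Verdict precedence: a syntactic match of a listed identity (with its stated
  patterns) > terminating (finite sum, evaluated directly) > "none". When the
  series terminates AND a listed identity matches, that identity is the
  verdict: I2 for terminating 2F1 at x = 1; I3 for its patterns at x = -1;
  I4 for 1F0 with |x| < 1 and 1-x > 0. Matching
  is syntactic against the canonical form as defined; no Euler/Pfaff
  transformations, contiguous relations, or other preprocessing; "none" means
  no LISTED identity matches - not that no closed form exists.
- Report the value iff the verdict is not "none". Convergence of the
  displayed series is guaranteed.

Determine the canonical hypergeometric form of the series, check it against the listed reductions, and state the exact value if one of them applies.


The series (x = -5/4) is 2F2: upper {-12, -5/4}, lower {-5/2, -1/6}, prefactor -1/6. Verdict: terminating at k = 12: the factor (-12)_k kills every later term; summing the 13 survivors is exact. Exact value: -3454233417798220987899817/10640102488116635369472.

The tell: x = (-5/4) and the (-1)^k factor (C = -1/6, x = -5/4) folds into the argument's sign.
Adjacent-term ratio: r(k) = (-5/4) * (k-12) (k-5/4) / [(k-5/2) (k-1/6) (k+1)] - poly over poly, x = (-5/4) from leading terms; C = -1/6 at k = 0.
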